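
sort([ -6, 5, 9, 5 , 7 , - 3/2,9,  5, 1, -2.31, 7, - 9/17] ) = [ - 6, - 2.31, - 3/2, - 9/17,1, 5, 5, 5,  7,  7, 9, 9 ] 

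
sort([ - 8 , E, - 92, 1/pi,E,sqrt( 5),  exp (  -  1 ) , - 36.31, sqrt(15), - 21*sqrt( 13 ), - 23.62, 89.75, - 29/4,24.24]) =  [ - 92, - 21*sqrt(13 ), -36.31, - 23.62, - 8, -29/4,1/pi,  exp ( - 1),sqrt (5), E, E,sqrt(15 ),24.24, 89.75 ] 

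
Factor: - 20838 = -2^1*3^1*23^1*151^1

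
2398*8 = 19184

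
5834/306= 19 + 10/153 = 19.07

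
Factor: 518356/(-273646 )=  - 259178/136823  =  - 2^1*61^(-1 ) * 2243^ ( - 1) *129589^1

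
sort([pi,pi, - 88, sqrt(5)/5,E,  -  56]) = [ - 88,-56,sqrt( 5 )/5,E,pi,  pi ]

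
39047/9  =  4338 + 5/9 = 4338.56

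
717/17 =717/17 = 42.18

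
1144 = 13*88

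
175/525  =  1/3= 0.33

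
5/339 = 5/339 =0.01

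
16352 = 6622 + 9730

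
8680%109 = 69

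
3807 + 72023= 75830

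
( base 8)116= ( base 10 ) 78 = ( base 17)4A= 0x4E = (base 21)3F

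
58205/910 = 63+ 25/26=63.96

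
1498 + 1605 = 3103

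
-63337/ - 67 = 945+22/67 = 945.33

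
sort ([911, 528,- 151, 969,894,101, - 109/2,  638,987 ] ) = [- 151, - 109/2,101, 528,  638, 894,911, 969, 987]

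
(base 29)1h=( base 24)1m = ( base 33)1d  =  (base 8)56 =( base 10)46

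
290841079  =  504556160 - 213715081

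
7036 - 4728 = 2308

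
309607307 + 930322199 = 1239929506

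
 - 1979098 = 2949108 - 4928206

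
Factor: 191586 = 2^1*3^1*37^1*863^1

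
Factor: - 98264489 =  - 37^1*2655797^1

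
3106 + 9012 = 12118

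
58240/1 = 58240 = 58240.00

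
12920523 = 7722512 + 5198011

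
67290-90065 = -22775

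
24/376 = 3/47 = 0.06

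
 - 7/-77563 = 7/77563 = 0.00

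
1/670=1/670=0.00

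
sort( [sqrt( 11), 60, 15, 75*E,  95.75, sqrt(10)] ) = [sqrt( 10), sqrt( 11), 15,60 , 95.75,75*E]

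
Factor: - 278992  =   - 2^4*7^1*47^1*53^1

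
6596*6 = 39576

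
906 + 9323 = 10229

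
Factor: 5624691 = 3^1*71^1*26407^1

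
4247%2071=105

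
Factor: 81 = 3^4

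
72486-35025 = 37461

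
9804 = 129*76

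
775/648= 1 + 127/648 = 1.20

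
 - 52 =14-66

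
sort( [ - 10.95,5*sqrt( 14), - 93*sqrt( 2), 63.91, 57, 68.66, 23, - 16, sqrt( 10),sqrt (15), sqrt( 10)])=[-93*sqrt(2 ), - 16, - 10.95, sqrt( 10), sqrt( 10), sqrt( 15 ), 5*sqrt(14), 23, 57 , 63.91,68.66 ]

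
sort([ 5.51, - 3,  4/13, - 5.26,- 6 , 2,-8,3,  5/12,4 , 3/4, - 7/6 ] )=[  -  8 , - 6, - 5.26, - 3,- 7/6,4/13, 5/12,  3/4, 2,  3,4,  5.51 ]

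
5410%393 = 301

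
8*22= 176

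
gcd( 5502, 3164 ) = 14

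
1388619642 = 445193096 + 943426546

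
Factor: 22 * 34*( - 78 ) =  - 2^3*3^1*11^1 * 13^1* 17^1 =-  58344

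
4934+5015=9949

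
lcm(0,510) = 0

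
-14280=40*( - 357 ) 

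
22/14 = 11/7 = 1.57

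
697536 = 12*58128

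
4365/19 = 4365/19 =229.74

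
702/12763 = 702/12763 = 0.06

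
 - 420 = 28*(-15)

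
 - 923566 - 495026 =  - 1418592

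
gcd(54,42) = 6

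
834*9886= 8244924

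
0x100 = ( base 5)2011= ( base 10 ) 256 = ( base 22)BE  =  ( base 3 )100111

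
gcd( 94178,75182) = 2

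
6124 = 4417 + 1707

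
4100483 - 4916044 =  - 815561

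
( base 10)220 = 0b11011100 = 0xdc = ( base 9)264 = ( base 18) C4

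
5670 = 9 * 630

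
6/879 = 2/293 = 0.01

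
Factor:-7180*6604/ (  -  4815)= 9483344/963=2^4*3^( - 2)*  13^1*107^( - 1) * 127^1*359^1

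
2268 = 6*378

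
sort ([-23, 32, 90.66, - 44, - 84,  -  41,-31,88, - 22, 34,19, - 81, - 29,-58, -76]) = [ - 84, - 81,  -  76,-58, - 44, - 41, - 31,-29, - 23, - 22,19,32, 34, 88 , 90.66]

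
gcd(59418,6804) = 18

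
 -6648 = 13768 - 20416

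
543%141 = 120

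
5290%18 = 16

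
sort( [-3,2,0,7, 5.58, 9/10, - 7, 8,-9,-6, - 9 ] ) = [ - 9,  -  9,-7, - 6, - 3, 0,9/10,2, 5.58,7 , 8 ]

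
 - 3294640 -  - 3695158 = 400518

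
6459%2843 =773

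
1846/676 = 2 +19/26= 2.73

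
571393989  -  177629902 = 393764087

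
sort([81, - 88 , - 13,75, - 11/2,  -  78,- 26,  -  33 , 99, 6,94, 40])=[ - 88, - 78, - 33, - 26,  -  13, - 11/2,6,40,75, 81,94,  99]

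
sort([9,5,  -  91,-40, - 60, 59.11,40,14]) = [ - 91, - 60  , - 40, 5, 9,14,40,59.11 ] 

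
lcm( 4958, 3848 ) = 257816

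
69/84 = 23/28 = 0.82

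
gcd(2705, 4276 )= 1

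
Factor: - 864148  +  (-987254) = -1851402 = -  2^1 * 3^1 * 7^1 * 17^1 * 2593^1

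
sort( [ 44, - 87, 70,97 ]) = [ - 87,44, 70,97] 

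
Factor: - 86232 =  - 2^3*3^1*3593^1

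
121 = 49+72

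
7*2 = 14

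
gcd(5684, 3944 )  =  116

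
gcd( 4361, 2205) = 49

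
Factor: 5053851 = 3^2 *11^1*71^1*719^1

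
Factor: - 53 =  - 53^1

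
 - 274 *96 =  - 26304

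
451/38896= 41/3536 = 0.01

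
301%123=55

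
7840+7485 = 15325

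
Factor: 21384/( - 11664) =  - 11/6=   - 2^( - 1)*3^( - 1)*11^1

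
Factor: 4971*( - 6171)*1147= - 3^2 *11^2*17^1*31^1*37^1*1657^1 = - 35185419027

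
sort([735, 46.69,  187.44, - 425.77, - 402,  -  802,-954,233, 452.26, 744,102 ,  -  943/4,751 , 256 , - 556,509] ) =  [ - 954, - 802, - 556, - 425.77, - 402, - 943/4,46.69,102, 187.44, 233, 256, 452.26 , 509,  735,744,751] 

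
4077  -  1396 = 2681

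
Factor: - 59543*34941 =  - 3^1*11^1*19^1*613^1*5413^1= - 2080491963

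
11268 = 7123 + 4145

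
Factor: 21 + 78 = 99 = 3^2*11^1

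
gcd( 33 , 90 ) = 3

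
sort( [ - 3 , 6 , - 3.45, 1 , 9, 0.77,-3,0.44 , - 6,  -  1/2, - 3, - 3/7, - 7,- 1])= [ - 7, - 6, - 3.45, - 3, - 3 ,  -  3,  -  1, - 1/2, - 3/7,0.44,0.77,  1 , 6,9]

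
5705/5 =1141 = 1141.00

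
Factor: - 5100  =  -2^2* 3^1  *  5^2*17^1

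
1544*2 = 3088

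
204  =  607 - 403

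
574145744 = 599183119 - 25037375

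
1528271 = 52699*29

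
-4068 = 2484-6552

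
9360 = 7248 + 2112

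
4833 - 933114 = - 928281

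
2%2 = 0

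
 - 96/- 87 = 1 + 3/29  =  1.10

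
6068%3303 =2765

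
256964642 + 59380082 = 316344724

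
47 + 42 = 89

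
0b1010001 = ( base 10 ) 81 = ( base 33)2f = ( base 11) 74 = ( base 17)4D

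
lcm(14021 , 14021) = 14021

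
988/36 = 27 + 4/9= 27.44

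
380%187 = 6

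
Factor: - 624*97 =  - 2^4*3^1*13^1*97^1 = -60528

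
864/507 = 288/169 = 1.70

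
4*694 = 2776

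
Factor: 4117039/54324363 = 3^( - 1)*19^( - 2 )*103^(  -  1)*107^1*109^1 * 353^1*487^ ( - 1) 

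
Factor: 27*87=3^4*29^1= 2349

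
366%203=163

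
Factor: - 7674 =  - 2^1*3^1*1279^1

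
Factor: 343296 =2^8*3^2*149^1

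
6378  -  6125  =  253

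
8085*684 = 5530140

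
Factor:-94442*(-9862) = 931387004 =2^2*4931^1*47221^1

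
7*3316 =23212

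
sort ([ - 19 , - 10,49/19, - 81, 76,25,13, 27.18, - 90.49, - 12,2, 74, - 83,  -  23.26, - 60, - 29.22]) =[ - 90.49, - 83, - 81,  -  60, - 29.22, - 23.26, - 19 ,-12, - 10, 2,49/19,13,25,27.18 , 74,76]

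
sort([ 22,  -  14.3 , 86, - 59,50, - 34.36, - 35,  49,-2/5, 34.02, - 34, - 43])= [-59, - 43,-35, - 34.36, - 34,-14.3,-2/5, 22 , 34.02, 49, 50, 86] 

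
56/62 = 28/31  =  0.90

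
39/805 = 39/805 = 0.05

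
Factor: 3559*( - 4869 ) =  - 3^2*541^1 * 3559^1=- 17328771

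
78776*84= 6617184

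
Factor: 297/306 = 2^( - 1)*3^1 *11^1 *17^(  -  1)=33/34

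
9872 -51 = 9821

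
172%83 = 6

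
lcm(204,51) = 204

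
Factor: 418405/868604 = 2^ ( - 2 )*5^1*11^(- 1)* 13^1*19^( - 1 )*41^1* 157^1* 1039^( - 1 )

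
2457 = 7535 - 5078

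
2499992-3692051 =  - 1192059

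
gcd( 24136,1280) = 8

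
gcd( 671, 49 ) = 1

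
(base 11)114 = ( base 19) 73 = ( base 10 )136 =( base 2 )10001000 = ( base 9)161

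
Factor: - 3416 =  - 2^3  *  7^1*61^1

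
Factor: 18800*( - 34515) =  - 2^4*3^2*5^3 * 13^1*47^1*59^1 = - 648882000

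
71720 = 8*8965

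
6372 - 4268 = 2104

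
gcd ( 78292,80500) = 92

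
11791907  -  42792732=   -  31000825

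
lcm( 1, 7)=7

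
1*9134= 9134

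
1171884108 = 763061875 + 408822233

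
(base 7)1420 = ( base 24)n1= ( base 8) 1051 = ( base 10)553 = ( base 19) 1A2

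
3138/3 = 1046 = 1046.00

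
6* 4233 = 25398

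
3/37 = 3/37 = 0.08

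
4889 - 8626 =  - 3737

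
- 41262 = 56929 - 98191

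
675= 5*135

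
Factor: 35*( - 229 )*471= - 3^1*5^1*7^1*157^1*229^1 = -3775065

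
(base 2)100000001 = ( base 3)100112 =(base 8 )401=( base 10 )257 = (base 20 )ch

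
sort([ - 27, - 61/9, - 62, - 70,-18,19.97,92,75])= [ - 70,- 62, - 27, - 18,-61/9, 19.97, 75,92]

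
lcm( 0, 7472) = 0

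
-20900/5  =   - 4180 = - 4180.00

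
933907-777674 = 156233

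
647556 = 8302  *78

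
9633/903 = 10 + 201/301=   10.67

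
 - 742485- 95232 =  - 837717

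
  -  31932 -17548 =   -  49480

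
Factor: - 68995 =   -  5^1*13799^1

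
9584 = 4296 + 5288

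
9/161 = 9/161 = 0.06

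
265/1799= 265/1799= 0.15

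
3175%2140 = 1035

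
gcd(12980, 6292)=44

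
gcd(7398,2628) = 18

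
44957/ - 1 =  - 44957/1 = -44957.00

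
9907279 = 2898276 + 7009003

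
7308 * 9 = 65772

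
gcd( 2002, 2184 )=182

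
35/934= 35/934= 0.04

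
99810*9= 898290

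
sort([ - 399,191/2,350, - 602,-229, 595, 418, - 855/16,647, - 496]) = [  -  602,-496, - 399, - 229, -855/16, 191/2, 350,  418, 595, 647]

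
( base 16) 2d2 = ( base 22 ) 1AI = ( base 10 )722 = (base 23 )189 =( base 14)398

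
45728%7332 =1736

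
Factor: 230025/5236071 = 5^2*73^(  -  1 )*3067^1*23909^( - 1 ) = 76675/1745357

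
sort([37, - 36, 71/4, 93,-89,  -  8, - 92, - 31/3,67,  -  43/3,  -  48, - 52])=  [ - 92,-89, -52, - 48,-36, - 43/3, - 31/3, - 8,71/4,  37, 67, 93]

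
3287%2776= 511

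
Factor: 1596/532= 3^1   =  3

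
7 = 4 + 3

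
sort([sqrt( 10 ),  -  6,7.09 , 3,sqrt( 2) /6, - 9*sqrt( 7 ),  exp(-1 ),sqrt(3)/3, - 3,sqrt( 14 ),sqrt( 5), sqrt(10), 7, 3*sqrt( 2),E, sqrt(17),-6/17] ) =[ - 9*sqrt(7 ), - 6,-3, - 6/17,  sqrt( 2 )/6,exp( - 1 ),sqrt (3 ) /3,sqrt (5),E, 3,sqrt(10),sqrt ( 10 ),sqrt( 14),sqrt(17 ),3 * sqrt( 2 ) , 7,  7.09]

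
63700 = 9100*7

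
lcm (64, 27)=1728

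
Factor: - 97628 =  - 2^2*24407^1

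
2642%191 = 159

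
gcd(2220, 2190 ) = 30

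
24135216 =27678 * 872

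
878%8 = 6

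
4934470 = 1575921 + 3358549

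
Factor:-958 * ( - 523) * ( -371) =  - 185883614=- 2^1*7^1 * 53^1 * 479^1*523^1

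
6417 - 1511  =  4906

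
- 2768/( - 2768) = 1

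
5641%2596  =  449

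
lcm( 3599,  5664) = 345504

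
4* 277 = 1108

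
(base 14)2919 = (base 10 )7275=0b1110001101011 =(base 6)53403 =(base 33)6mf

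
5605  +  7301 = 12906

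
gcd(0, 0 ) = 0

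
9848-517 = 9331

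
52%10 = 2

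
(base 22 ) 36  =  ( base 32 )28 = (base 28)2g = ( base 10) 72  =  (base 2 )1001000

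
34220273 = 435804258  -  401583985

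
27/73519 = 27/73519 = 0.00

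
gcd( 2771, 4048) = 1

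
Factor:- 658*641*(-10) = 2^2*5^1*7^1*47^1*641^1 = 4217780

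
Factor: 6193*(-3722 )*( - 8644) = 199247190824= 2^3*11^1*563^1*1861^1*2161^1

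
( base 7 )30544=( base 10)7480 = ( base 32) 79O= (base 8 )16470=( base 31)7o9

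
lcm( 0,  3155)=0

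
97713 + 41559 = 139272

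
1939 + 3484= 5423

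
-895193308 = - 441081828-454111480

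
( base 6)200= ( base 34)24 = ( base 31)2A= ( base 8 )110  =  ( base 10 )72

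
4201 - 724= 3477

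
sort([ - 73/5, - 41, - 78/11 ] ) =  [ - 41, -73/5,  -  78/11 ] 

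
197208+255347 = 452555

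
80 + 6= 86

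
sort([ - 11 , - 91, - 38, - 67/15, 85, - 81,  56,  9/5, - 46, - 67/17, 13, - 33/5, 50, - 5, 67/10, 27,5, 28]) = [ - 91,-81, - 46, - 38,- 11, - 33/5, - 5,-67/15, - 67/17 , 9/5,5 , 67/10,13, 27,28, 50, 56,85 ]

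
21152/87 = 243 + 11/87 = 243.13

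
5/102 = 5/102 = 0.05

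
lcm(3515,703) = 3515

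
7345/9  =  7345/9 = 816.11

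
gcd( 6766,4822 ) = 2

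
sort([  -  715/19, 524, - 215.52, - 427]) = [ - 427, -215.52, - 715/19,524 ]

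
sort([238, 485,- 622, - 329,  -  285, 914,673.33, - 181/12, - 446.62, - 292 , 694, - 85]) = [-622, - 446.62, - 329, - 292, - 285, - 85,- 181/12,238, 485,673.33, 694,  914 ] 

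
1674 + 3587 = 5261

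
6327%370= 37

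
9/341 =9/341   =  0.03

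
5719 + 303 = 6022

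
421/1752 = 421/1752  =  0.24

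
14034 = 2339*6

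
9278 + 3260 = 12538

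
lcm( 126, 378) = 378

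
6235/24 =6235/24 = 259.79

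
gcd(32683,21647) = 1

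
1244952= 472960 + 771992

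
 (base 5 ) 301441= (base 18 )1BC9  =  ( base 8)22625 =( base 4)2112111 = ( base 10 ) 9621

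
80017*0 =0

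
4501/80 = 56+21/80= 56.26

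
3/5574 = 1/1858 = 0.00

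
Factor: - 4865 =-5^1*7^1*139^1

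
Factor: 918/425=54/25 = 2^1*3^3*5^( - 2)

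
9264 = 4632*2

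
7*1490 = 10430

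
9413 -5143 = 4270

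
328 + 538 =866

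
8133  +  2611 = 10744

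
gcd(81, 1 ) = 1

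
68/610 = 34/305 = 0.11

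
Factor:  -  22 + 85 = 3^2*7^1 = 63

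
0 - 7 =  - 7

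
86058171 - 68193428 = 17864743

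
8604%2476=1176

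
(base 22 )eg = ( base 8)504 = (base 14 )192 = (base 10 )324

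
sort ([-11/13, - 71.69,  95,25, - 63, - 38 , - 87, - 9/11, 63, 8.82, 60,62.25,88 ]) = [ - 87,-71.69,-63 , - 38, - 11/13,-9/11,8.82,  25,60, 62.25 , 63, 88, 95] 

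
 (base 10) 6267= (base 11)4788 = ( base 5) 200032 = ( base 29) 7D3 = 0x187b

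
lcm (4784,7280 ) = 167440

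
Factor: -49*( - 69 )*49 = 3^1*7^4*23^1= 165669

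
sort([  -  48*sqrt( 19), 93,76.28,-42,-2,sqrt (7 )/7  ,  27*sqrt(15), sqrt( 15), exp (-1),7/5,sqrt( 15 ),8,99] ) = [ - 48*sqrt( 19),  -  42 , -2, exp( - 1 ), sqrt( 7)/7, 7/5,sqrt(15),  sqrt ( 15), 8,  76.28 , 93 , 99,27*sqrt ( 15) ]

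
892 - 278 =614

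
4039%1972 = 95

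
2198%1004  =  190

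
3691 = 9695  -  6004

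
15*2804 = 42060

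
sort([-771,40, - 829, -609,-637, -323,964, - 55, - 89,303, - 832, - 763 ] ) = [-832, - 829, - 771 ,-763 ,-637, - 609, - 323, - 89,-55  ,  40,303,964 ] 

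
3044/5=3044/5  =  608.80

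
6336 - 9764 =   -  3428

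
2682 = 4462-1780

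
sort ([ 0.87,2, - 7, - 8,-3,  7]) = [ - 8, - 7, - 3,0.87, 2,7 ] 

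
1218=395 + 823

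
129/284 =129/284= 0.45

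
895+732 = 1627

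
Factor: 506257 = 181^1*2797^1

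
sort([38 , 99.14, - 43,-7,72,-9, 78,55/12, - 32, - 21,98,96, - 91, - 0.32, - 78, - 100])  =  [ - 100, - 91 , - 78 ,-43, - 32,-21, - 9, - 7, - 0.32 , 55/12, 38, 72, 78, 96, 98,99.14]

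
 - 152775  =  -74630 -78145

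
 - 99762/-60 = 16627/10   =  1662.70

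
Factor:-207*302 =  - 62514 = - 2^1*3^2*23^1*151^1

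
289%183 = 106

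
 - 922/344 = -461/172 = - 2.68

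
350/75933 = 350/75933 = 0.00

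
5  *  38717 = 193585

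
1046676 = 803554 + 243122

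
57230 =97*590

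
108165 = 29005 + 79160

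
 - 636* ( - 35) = 22260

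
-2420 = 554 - 2974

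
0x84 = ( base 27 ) 4o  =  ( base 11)110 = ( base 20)6c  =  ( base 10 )132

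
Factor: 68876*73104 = 2^6*3^1 * 67^1*257^1*1523^1 =5035111104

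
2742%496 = 262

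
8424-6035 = 2389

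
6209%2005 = 194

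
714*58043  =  41442702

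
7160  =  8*895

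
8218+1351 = 9569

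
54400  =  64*850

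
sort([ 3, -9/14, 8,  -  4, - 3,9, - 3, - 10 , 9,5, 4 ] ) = [ - 10,- 4,-3, - 3,-9/14,3, 4,5,8, 9,9]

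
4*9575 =38300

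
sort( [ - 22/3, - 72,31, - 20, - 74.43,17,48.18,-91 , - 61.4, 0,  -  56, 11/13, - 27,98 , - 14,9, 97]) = [  -  91, - 74.43, - 72, - 61.4, - 56, - 27,- 20,-14,  -  22/3,0,11/13,9,17, 31, 48.18,97, 98 ]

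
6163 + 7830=13993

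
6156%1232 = 1228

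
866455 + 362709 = 1229164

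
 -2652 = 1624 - 4276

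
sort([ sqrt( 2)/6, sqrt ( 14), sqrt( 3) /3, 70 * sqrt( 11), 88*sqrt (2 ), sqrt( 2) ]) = [sqrt( 2)/6, sqrt(3)/3,sqrt( 2), sqrt (14), 88*sqrt ( 2), 70*sqrt(11)]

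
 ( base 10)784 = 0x310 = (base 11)653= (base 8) 1420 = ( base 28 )100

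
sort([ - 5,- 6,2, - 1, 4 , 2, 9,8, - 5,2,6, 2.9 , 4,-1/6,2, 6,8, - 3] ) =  [ - 6,-5,-5, - 3, - 1,  -  1/6,2,2, 2,2,2.9,4,  4,6 , 6,8,8,9] 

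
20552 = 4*5138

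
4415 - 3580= 835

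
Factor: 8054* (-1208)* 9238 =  - 2^5 * 31^1*149^1 * 151^1*4027^1 = -89878645216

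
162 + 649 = 811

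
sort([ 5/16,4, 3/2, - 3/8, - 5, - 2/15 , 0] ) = [-5, - 3/8, - 2/15,0  ,  5/16,3/2, 4]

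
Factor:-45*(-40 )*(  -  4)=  -2^5*3^2 * 5^2 = - 7200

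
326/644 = 163/322 = 0.51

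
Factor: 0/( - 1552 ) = 0 = 0^1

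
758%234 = 56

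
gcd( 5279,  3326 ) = 1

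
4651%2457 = 2194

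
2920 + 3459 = 6379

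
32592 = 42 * 776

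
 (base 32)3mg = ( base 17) D21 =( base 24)6e0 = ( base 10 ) 3792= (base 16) ed0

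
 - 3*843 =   -  2529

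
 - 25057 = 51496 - 76553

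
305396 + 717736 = 1023132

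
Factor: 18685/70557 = 3^( - 1 )*5^1*29^(- 1)*37^1*101^1*811^( - 1 ) 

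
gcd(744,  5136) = 24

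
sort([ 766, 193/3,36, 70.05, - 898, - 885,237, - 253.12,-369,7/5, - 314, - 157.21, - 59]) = [ - 898, - 885, - 369, - 314, - 253.12,  -  157.21,-59,7/5, 36, 193/3,70.05,  237, 766]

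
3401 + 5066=8467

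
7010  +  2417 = 9427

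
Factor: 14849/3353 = 31/7 = 7^(  -  1 )*31^1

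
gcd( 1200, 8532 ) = 12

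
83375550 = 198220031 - 114844481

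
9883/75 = 9883/75= 131.77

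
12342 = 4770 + 7572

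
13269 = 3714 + 9555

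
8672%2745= 437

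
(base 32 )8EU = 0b10000111011110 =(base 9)12803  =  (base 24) f16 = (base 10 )8670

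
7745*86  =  666070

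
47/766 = 47/766 = 0.06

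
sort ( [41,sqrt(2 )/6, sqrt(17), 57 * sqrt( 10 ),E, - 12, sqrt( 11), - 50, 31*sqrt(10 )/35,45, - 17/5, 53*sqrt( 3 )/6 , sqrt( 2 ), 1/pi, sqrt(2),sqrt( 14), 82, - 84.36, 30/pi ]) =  [ - 84.36, - 50, - 12,- 17/5, sqrt( 2)/6, 1/pi , sqrt(2 ), sqrt (2 ), E, 31*sqrt(10)/35, sqrt(11 ),  sqrt( 14),  sqrt( 17), 30/pi, 53*sqrt(3)/6, 41,45, 82, 57*sqrt( 10 ) ]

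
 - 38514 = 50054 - 88568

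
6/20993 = 6/20993  =  0.00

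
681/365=681/365 = 1.87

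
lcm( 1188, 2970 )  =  5940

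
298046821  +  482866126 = 780912947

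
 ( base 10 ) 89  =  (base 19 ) 4D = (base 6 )225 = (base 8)131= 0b1011001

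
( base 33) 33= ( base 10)102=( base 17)60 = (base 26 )3o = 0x66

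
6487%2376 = 1735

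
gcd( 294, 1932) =42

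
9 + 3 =12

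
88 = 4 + 84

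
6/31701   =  2/10567=0.00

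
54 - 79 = - 25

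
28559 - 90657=-62098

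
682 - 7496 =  - 6814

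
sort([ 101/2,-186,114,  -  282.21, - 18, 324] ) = [ - 282.21, - 186 ,  -  18, 101/2, 114, 324] 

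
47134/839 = 47134/839 =56.18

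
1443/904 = 1443/904 = 1.60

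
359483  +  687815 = 1047298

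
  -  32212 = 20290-52502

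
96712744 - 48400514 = 48312230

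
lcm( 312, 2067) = 16536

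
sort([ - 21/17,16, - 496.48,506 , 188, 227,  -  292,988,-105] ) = [  -  496.48 ,  -  292, - 105, - 21/17,16,188, 227 , 506,988]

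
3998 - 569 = 3429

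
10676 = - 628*( - 17) 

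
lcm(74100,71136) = 1778400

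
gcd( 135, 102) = 3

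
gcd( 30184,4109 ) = 7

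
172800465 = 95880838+76919627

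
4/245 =4/245 =0.02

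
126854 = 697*182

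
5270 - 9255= - 3985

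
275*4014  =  1103850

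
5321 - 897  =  4424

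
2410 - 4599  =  - 2189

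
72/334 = 36/167 = 0.22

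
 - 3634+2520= -1114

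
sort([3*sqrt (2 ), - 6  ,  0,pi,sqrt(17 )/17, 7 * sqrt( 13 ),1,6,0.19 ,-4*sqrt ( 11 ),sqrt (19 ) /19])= [ - 4*sqrt( 11),-6,0,0.19  ,  sqrt( 19)/19,sqrt( 17 ) /17, 1,pi,3 * sqrt( 2),6,7*sqrt ( 13) ]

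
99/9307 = 99/9307 = 0.01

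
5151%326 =261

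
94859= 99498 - 4639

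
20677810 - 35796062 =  - 15118252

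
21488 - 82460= - 60972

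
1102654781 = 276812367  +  825842414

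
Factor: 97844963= 97844963^1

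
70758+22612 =93370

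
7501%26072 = 7501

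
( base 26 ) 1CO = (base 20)2AC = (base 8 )1764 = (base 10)1012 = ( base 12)704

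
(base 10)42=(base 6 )110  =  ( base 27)1F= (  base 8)52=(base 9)46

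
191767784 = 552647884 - 360880100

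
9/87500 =9/87500 = 0.00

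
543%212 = 119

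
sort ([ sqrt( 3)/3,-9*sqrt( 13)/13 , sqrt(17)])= [-9*sqrt( 13)/13, sqrt( 3)/3, sqrt ( 17)]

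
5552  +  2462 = 8014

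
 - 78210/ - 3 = 26070 + 0/1 = 26070.00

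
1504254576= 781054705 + 723199871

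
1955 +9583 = 11538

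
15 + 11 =26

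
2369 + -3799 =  - 1430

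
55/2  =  27 + 1/2=27.50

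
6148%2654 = 840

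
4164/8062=2082/4031 = 0.52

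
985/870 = 197/174 = 1.13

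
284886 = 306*931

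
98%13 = 7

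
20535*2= 41070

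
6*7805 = 46830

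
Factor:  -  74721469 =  - 233^1*320693^1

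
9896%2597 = 2105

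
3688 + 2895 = 6583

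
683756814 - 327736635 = 356020179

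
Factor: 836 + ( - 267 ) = 569^1 = 569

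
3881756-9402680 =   -  5520924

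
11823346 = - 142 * ( - 83263 ) 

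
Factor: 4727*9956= 2^2*19^1 * 29^1*131^1*163^1= 47062012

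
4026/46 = 87 + 12/23=87.52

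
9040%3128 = 2784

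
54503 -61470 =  - 6967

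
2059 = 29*71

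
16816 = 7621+9195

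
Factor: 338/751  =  2^1 * 13^2*751^(  -  1) 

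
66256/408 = 162+20/51 = 162.39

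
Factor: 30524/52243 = 52/89 = 2^2 * 13^1*89^(- 1)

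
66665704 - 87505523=-20839819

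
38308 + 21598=59906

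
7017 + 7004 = 14021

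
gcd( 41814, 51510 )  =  606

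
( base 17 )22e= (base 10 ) 626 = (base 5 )10001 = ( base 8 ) 1162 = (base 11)51A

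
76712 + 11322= 88034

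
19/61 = 19/61 = 0.31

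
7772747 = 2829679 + 4943068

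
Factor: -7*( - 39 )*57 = 15561  =  3^2 * 7^1*13^1 * 19^1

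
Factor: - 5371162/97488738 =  - 2685581/48744369 = -  3^( - 3 )*31^( - 1)*58237^( - 1) * 2685581^1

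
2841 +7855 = 10696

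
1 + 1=2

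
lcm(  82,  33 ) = 2706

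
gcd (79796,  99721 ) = 1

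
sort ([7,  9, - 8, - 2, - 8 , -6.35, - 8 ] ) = [-8, - 8, - 8,-6.35, - 2,  7,9 ]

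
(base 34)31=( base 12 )87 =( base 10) 103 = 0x67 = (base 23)4b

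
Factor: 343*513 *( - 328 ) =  - 57714552 = - 2^3*3^3*7^3 * 19^1*41^1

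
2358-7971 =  - 5613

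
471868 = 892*529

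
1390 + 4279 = 5669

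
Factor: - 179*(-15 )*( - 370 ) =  - 2^1*3^1*5^2*37^1*179^1=- 993450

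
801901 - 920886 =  - 118985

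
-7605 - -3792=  - 3813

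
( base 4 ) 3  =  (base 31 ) 3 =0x3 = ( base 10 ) 3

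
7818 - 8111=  -293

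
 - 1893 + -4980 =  - 6873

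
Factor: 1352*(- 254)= -2^4*13^2 * 127^1 = - 343408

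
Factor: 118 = 2^1*59^1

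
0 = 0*4758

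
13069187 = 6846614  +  6222573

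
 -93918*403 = -37848954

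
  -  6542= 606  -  7148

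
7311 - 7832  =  -521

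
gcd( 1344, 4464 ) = 48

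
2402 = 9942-7540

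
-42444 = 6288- 48732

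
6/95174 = 3/47587 = 0.00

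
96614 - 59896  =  36718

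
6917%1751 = 1664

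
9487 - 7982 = 1505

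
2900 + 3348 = 6248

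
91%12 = 7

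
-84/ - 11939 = 84/11939 = 0.01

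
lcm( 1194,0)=0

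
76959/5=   76959/5 = 15391.80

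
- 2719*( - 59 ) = 160421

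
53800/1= 53800 = 53800.00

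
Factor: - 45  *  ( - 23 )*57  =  3^3*5^1* 19^1*23^1 = 58995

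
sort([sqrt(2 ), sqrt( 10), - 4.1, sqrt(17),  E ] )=[-4.1,  sqrt(2),E,sqrt( 10),sqrt (17 ) ] 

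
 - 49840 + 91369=41529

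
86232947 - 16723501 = 69509446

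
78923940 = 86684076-7760136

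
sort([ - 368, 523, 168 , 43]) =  [ - 368,43,168, 523 ] 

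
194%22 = 18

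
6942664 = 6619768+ 322896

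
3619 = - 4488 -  - 8107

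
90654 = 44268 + 46386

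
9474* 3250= 30790500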